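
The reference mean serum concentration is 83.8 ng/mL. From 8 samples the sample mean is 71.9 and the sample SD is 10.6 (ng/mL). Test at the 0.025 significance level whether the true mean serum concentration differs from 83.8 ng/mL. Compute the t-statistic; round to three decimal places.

-3.175

H0: μ = 83.8; H1: μ ≠ 83.8 (one-sample t-test, two-sided).
t = (x̄ − μ₀)/(s/√n) = (71.9 − 83.8)/(10.6/√8) = -3.175
df = n − 1 = 7
Two-sided p-value ≈ 0.016
Since p ≈ 0.016 < α = 0.025, reject H0; the evidence is statistically significant.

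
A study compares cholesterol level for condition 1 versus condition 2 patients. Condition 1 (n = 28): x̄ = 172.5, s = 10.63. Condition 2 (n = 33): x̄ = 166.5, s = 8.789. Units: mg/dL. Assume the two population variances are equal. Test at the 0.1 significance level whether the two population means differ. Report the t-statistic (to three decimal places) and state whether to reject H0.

t = 2.414; reject H0

Let group 1 = condition 1, group 2 = condition 2. H0: μ_1 = μ_2; H1: μ_1 ≠ μ_2 (two-sample pooled-variance t-test, two-sided).
s_p² = [(28−1)·10.63² + (33−1)·8.789²]/(28+33−2) = 93.6069
t = (172.5 − 166.5)/√[93.6069·(1/28 + 1/33)] = 2.414
df = n₁ + n₂ − 2 = 59
Two-sided p-value ≈ 0.0189
Since p ≈ 0.0189 < α = 0.1, reject H0; the evidence is statistically significant.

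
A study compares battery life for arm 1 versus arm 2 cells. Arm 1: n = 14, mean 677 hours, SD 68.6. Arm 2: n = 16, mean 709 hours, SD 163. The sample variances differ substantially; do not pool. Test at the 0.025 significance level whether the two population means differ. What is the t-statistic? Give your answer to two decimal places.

Let group 1 = arm 1, group 2 = arm 2. H0: μ_1 = μ_2; H1: μ_1 ≠ μ_2 (Welch's two-sample t-test, two-sided).
t = (x̄_1 − x̄_2)/√(s_1²/n_1 + s_2²/n_2) = (677 − 709)/√(68.6²/14 + 163²/16) = -0.72
Welch–Satterthwaite df ≈ 20.71
Two-sided p-value ≈ 0.4819
Since p ≈ 0.4819 > α = 0.025, fail to reject H0; the evidence is not statistically significant.

-0.72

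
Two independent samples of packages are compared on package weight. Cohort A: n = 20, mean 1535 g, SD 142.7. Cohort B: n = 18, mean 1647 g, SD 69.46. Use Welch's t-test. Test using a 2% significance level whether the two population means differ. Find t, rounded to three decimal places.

-3.123

Let group 1 = cohort A, group 2 = cohort B. H0: μ_1 = μ_2; H1: μ_1 ≠ μ_2 (Welch's two-sample t-test, two-sided).
t = (x̄_1 − x̄_2)/√(s_1²/n_1 + s_2²/n_2) = (1535 − 1647)/√(142.7²/20 + 69.46²/18) = -3.123
Welch–Satterthwaite df ≈ 28.14
Two-sided p-value ≈ 0.004
Since p ≈ 0.004 < α = 0.02, reject H0; the evidence is statistically significant.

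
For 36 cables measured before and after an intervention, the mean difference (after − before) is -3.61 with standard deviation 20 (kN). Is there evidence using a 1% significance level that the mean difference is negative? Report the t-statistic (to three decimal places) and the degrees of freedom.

t = -1.083, df = 35

H0: μ_d = 0; H1: μ_d < 0 (paired t-test on the differences, left-tailed).
t = d̄/(s_d/√n) = -3.61/(20/√36) = -1.083
df = n − 1 = 35
p-value = P(T ≤ -1.083) ≈ 0.143
Since p ≈ 0.143 > α = 0.01, fail to reject H0; the data do not provide sufficient evidence against H0.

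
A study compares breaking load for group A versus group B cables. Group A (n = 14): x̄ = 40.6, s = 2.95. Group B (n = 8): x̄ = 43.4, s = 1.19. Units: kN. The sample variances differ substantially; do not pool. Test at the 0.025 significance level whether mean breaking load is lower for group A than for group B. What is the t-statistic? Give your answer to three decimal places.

Let group 1 = group A, group 2 = group B. H0: μ_1 = μ_2; H1: μ_1 < μ_2 (Welch's two-sample t-test, left-tailed).
t = (x̄_1 − x̄_2)/√(s_1²/n_1 + s_2²/n_2) = (40.6 − 43.4)/√(2.95²/14 + 1.19²/8) = -3.133
Welch–Satterthwaite df ≈ 18.65
p-value = P(T ≤ -3.133) ≈ 0.003
Since p ≈ 0.003 < α = 0.025, reject H0; the evidence is statistically significant.

-3.133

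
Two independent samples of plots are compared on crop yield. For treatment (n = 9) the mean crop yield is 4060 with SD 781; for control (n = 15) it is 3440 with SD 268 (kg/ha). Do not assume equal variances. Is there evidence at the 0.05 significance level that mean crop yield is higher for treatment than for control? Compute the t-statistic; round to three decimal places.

2.302

Let group 1 = treatment, group 2 = control. H0: μ_1 = μ_2; H1: μ_1 > μ_2 (Welch's two-sample t-test, right-tailed).
t = (x̄_1 − x̄_2)/√(s_1²/n_1 + s_2²/n_2) = (4060 − 3440)/√(781²/9 + 268²/15) = 2.302
Welch–Satterthwaite df ≈ 9.14
p-value = P(T ≥ 2.302) ≈ 0.0232
Since p ≈ 0.0232 < α = 0.05, reject H0; the data support H1.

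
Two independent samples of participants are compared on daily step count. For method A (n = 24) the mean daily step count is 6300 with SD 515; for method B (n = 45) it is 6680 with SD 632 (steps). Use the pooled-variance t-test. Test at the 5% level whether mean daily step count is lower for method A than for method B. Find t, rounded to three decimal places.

Let group 1 = method A, group 2 = method B. H0: μ_1 = μ_2; H1: μ_1 < μ_2 (two-sample pooled-variance t-test, left-tailed).
s_p² = [(24−1)·515² + (45−1)·632²]/(24+45−2) = 353356
t = (6300 − 6680)/√[353356·(1/24 + 1/45)] = -2.529
df = n₁ + n₂ − 2 = 67
p-value = P(T ≤ -2.529) ≈ 0.007
Since p ≈ 0.007 < α = 0.05, reject H0; the data support H1.

-2.529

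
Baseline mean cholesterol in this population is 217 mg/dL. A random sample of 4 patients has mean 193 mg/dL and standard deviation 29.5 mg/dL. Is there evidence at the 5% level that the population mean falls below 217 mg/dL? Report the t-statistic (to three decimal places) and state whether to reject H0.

t = -1.627; fail to reject H0

H0: μ = 217; H1: μ < 217 (one-sample t-test, left-tailed).
t = (x̄ − μ₀)/(s/√n) = (193 − 217)/(29.5/√4) = -1.627
df = n − 1 = 3
p-value = P(T ≤ -1.627) ≈ 0.101
Since p ≈ 0.101 > α = 0.05, fail to reject H0; the data do not provide sufficient evidence against H0.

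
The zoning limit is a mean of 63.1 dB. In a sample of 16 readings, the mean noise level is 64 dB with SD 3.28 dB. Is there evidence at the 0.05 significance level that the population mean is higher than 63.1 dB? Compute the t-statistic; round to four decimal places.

1.0976

H0: μ = 63.1; H1: μ > 63.1 (one-sample t-test, right-tailed).
t = (x̄ − μ₀)/(s/√n) = (64 − 63.1)/(3.28/√16) = 1.0976
df = n − 1 = 15
p-value = P(T ≥ 1.0976) ≈ 0.145
Since p ≈ 0.145 > α = 0.05, fail to reject H0; the data do not provide sufficient evidence against H0.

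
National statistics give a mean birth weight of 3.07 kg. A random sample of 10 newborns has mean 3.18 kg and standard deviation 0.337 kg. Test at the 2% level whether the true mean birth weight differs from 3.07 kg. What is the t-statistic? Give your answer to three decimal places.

H0: μ = 3.07; H1: μ ≠ 3.07 (one-sample t-test, two-sided).
t = (x̄ − μ₀)/(s/√n) = (3.18 − 3.07)/(0.337/√10) = 1.032
df = n − 1 = 9
Two-sided p-value ≈ 0.329
Since p ≈ 0.329 > α = 0.02, fail to reject H0; the data do not provide sufficient evidence against H0.

1.032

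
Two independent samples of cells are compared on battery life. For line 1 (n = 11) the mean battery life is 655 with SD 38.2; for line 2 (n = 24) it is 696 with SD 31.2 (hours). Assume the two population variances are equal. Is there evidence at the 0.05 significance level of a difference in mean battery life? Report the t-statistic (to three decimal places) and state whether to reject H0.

Let group 1 = line 1, group 2 = line 2. H0: μ_1 = μ_2; H1: μ_1 ≠ μ_2 (two-sample pooled-variance t-test, two-sided).
s_p² = [(11−1)·38.2² + (24−1)·31.2²]/(11+24−2) = 1120.65
t = (655 − 696)/√[1120.65·(1/11 + 1/24)] = -3.364
df = n₁ + n₂ − 2 = 33
Two-sided p-value ≈ 0.002
Since p ≈ 0.002 < α = 0.05, reject H0; the data support H1.

t = -3.364; reject H0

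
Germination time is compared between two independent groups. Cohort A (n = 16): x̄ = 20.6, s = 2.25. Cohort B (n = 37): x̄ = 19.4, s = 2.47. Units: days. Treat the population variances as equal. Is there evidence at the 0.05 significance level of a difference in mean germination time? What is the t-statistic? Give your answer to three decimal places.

Let group 1 = cohort A, group 2 = cohort B. H0: μ_1 = μ_2; H1: μ_1 ≠ μ_2 (two-sample pooled-variance t-test, two-sided).
s_p² = [(16−1)·2.25² + (37−1)·2.47²]/(16+37−2) = 5.79549
t = (20.6 − 19.4)/√[5.79549·(1/16 + 1/37)] = 1.666
df = n₁ + n₂ − 2 = 51
Two-sided p-value ≈ 0.1019
Since p ≈ 0.1019 > α = 0.05, fail to reject H0; the data do not provide sufficient evidence against H0.

1.666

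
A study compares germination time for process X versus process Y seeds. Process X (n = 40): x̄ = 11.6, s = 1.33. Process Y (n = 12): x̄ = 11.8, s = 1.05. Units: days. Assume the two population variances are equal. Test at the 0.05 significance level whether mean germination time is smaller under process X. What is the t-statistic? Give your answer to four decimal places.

Let group 1 = process X, group 2 = process Y. H0: μ_1 = μ_2; H1: μ_1 < μ_2 (two-sample pooled-variance t-test, left-tailed).
s_p² = [(40−1)·1.33² + (12−1)·1.05²]/(40+12−2) = 1.62229
t = (11.6 − 11.8)/√[1.62229·(1/40 + 1/12)] = -0.4771
df = n₁ + n₂ − 2 = 50
p-value = P(T ≤ -0.4771) ≈ 0.3177
Since p ≈ 0.3177 > α = 0.05, fail to reject H0; the evidence is not statistically significant.

-0.4771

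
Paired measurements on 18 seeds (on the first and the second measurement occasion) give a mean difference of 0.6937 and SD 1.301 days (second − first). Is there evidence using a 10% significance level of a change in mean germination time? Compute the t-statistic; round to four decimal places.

2.2622

H0: μ_d = 0; H1: μ_d ≠ 0 (paired t-test on the differences, two-sided).
t = d̄/(s_d/√n) = 0.6937/(1.301/√18) = 2.2622
df = n − 1 = 17
Two-sided p-value ≈ 0.037
Since p ≈ 0.037 < α = 0.1, reject H0; the evidence is statistically significant.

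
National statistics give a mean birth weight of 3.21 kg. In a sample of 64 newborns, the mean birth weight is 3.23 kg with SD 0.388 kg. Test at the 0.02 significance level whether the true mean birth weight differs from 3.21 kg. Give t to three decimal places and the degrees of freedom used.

H0: μ = 3.21; H1: μ ≠ 3.21 (one-sample t-test, two-sided).
t = (x̄ − μ₀)/(s/√n) = (3.23 − 3.21)/(0.388/√64) = 0.412
df = n − 1 = 63
Two-sided p-value ≈ 0.6815
Since p ≈ 0.6815 > α = 0.02, fail to reject H0; the data do not provide sufficient evidence against H0.

t = 0.412, df = 63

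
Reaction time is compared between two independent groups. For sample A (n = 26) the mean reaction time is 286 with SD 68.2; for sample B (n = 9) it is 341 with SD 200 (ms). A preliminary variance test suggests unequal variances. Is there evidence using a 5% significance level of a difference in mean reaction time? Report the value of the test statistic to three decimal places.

-0.809

Let group 1 = sample A, group 2 = sample B. H0: μ_1 = μ_2; H1: μ_1 ≠ μ_2 (Welch's two-sample t-test, two-sided).
t = (x̄_1 − x̄_2)/√(s_1²/n_1 + s_2²/n_2) = (286 − 341)/√(68.2²/26 + 200²/9) = -0.809
Welch–Satterthwaite df ≈ 8.65
Two-sided p-value ≈ 0.4403
Since p ≈ 0.4403 > α = 0.05, fail to reject H0; the data do not provide sufficient evidence against H0.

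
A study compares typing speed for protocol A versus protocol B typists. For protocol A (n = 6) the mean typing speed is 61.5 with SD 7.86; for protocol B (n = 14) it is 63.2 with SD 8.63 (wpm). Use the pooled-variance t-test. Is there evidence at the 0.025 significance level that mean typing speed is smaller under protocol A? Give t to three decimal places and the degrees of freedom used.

t = -0.414, df = 18

Let group 1 = protocol A, group 2 = protocol B. H0: μ_1 = μ_2; H1: μ_1 < μ_2 (two-sample pooled-variance t-test, left-tailed).
s_p² = [(6−1)·7.86² + (14−1)·8.63²]/(6+14−2) = 70.9499
t = (61.5 − 63.2)/√[70.9499·(1/6 + 1/14)] = -0.414
df = n₁ + n₂ − 2 = 18
p-value = P(T ≤ -0.414) ≈ 0.3420
Since p ≈ 0.3420 > α = 0.025, fail to reject H0; the data do not provide sufficient evidence against H0.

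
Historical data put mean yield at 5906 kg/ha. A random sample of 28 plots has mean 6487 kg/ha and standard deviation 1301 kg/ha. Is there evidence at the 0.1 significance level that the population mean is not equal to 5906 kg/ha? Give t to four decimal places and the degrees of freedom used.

H0: μ = 5906; H1: μ ≠ 5906 (one-sample t-test, two-sided).
t = (x̄ − μ₀)/(s/√n) = (6487 − 5906)/(1301/√28) = 2.3631
df = n − 1 = 27
Two-sided p-value ≈ 0.026
Since p ≈ 0.026 < α = 0.1, reject H0; the data support H1.

t = 2.3631, df = 27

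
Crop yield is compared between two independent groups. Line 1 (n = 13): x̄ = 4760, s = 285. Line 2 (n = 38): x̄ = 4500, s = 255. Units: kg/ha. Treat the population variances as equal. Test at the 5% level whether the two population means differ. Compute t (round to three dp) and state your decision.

Let group 1 = line 1, group 2 = line 2. H0: μ_1 = μ_2; H1: μ_1 ≠ μ_2 (two-sample pooled-variance t-test, two-sided).
s_p² = [(13−1)·285² + (38−1)·255²]/(13+38−2) = 68992.3
t = (4760 − 4500)/√[68992.3·(1/13 + 1/38)] = 3.081
df = n₁ + n₂ − 2 = 49
Two-sided p-value ≈ 0.003
Since p ≈ 0.003 < α = 0.05, reject H0; the evidence is statistically significant.

t = 3.081; reject H0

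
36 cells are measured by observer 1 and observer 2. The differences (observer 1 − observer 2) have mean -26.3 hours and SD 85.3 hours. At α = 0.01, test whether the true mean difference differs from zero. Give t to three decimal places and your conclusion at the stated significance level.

H0: μ_d = 0; H1: μ_d ≠ 0 (paired t-test on the differences, two-sided).
t = d̄/(s_d/√n) = -26.3/(85.3/√36) = -1.850
df = n − 1 = 35
Two-sided p-value ≈ 0.073
Since p ≈ 0.073 > α = 0.01, fail to reject H0; the data do not provide sufficient evidence against H0.

t = -1.850; fail to reject H0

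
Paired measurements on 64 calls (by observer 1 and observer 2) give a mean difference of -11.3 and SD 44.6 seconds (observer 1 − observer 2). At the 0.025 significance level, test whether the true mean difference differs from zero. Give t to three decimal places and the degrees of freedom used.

H0: μ_d = 0; H1: μ_d ≠ 0 (paired t-test on the differences, two-sided).
t = d̄/(s_d/√n) = -11.3/(44.6/√64) = -2.027
df = n − 1 = 63
Two-sided p-value ≈ 0.047
Since p ≈ 0.047 > α = 0.025, fail to reject H0; the data do not provide sufficient evidence against H0.

t = -2.027, df = 63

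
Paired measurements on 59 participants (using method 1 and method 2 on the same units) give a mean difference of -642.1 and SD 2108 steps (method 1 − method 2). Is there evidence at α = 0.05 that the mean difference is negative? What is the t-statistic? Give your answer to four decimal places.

H0: μ_d = 0; H1: μ_d < 0 (paired t-test on the differences, left-tailed).
t = d̄/(s_d/√n) = -642.1/(2108/√59) = -2.3397
df = n − 1 = 58
p-value = P(T ≤ -2.3397) ≈ 0.011
Since p ≈ 0.011 < α = 0.05, reject H0; the evidence is statistically significant.

-2.3397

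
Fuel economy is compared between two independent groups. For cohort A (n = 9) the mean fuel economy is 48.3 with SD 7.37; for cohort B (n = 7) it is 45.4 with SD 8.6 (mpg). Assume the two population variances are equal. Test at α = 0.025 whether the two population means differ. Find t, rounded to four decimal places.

Let group 1 = cohort A, group 2 = cohort B. H0: μ_1 = μ_2; H1: μ_1 ≠ μ_2 (two-sample pooled-variance t-test, two-sided).
s_p² = [(9−1)·7.37² + (7−1)·8.6²]/(9+7−2) = 62.7354
t = (48.3 − 45.4)/√[62.7354·(1/9 + 1/7)] = 0.7265
df = n₁ + n₂ − 2 = 14
Two-sided p-value ≈ 0.479
Since p ≈ 0.479 > α = 0.025, fail to reject H0; the evidence is not statistically significant.

0.7265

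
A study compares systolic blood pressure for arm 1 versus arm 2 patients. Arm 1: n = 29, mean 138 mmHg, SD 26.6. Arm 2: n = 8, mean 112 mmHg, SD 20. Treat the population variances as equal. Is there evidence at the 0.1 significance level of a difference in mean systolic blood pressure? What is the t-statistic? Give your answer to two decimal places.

Let group 1 = arm 1, group 2 = arm 2. H0: μ_1 = μ_2; H1: μ_1 ≠ μ_2 (two-sample pooled-variance t-test, two-sided).
s_p² = [(29−1)·26.6² + (8−1)·20²]/(29+8−2) = 646.048
t = (138 − 112)/√[646.048·(1/29 + 1/8)] = 2.56
df = n₁ + n₂ − 2 = 35
Two-sided p-value ≈ 0.015
Since p ≈ 0.015 < α = 0.1, reject H0; the evidence is statistically significant.

2.56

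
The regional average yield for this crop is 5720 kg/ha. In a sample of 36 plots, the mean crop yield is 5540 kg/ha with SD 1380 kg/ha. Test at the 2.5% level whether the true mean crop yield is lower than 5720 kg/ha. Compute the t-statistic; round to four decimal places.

-0.7826

H0: μ = 5720; H1: μ < 5720 (one-sample t-test, left-tailed).
t = (x̄ − μ₀)/(s/√n) = (5540 − 5720)/(1380/√36) = -0.7826
df = n − 1 = 35
p-value = P(T ≤ -0.7826) ≈ 0.220
Since p ≈ 0.220 > α = 0.025, fail to reject H0; the evidence is not statistically significant.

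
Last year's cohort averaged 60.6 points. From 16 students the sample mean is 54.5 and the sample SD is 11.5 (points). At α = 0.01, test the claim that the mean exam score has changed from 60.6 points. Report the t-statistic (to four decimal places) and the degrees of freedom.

H0: μ = 60.6; H1: μ ≠ 60.6 (one-sample t-test, two-sided).
t = (x̄ − μ₀)/(s/√n) = (54.5 − 60.6)/(11.5/√16) = -2.1217
df = n − 1 = 15
Two-sided p-value ≈ 0.051
Since p ≈ 0.051 > α = 0.01, fail to reject H0; the evidence is not statistically significant.

t = -2.1217, df = 15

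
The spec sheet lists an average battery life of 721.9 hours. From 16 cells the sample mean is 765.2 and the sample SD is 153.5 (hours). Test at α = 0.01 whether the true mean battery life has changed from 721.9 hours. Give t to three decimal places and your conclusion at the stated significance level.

t = 1.128; fail to reject H0

H0: μ = 721.9; H1: μ ≠ 721.9 (one-sample t-test, two-sided).
t = (x̄ − μ₀)/(s/√n) = (765.2 − 721.9)/(153.5/√16) = 1.128
df = n − 1 = 15
Two-sided p-value ≈ 0.2769
Since p ≈ 0.2769 > α = 0.01, fail to reject H0; the data do not provide sufficient evidence against H0.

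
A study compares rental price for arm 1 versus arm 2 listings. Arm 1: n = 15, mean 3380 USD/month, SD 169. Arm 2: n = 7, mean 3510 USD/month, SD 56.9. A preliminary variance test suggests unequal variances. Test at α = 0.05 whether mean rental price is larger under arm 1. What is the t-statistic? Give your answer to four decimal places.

-2.6723

Let group 1 = arm 1, group 2 = arm 2. H0: μ_1 = μ_2; H1: μ_1 > μ_2 (Welch's two-sample t-test, right-tailed).
t = (x̄_1 − x̄_2)/√(s_1²/n_1 + s_2²/n_2) = (3380 − 3510)/√(169²/15 + 56.9²/7) = -2.6723
Welch–Satterthwaite df ≈ 19.01
p-value = P(T ≥ -2.6723) ≈ 0.992
Since p ≈ 0.992 > α = 0.05, fail to reject H0; the data do not provide sufficient evidence against H0.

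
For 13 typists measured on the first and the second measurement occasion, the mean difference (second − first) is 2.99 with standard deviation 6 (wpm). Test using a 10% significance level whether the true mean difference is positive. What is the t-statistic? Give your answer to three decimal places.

1.797

H0: μ_d = 0; H1: μ_d > 0 (paired t-test on the differences, right-tailed).
t = d̄/(s_d/√n) = 2.99/(6/√13) = 1.797
df = n − 1 = 12
p-value = P(T ≥ 1.797) ≈ 0.0488
Since p ≈ 0.0488 < α = 0.1, reject H0; the data support H1.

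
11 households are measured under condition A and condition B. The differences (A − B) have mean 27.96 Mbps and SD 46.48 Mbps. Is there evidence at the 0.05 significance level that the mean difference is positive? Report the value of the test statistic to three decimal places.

1.995

H0: μ_d = 0; H1: μ_d > 0 (paired t-test on the differences, right-tailed).
t = d̄/(s_d/√n) = 27.96/(46.48/√11) = 1.995
df = n − 1 = 10
p-value = P(T ≥ 1.995) ≈ 0.037
Since p ≈ 0.037 < α = 0.05, reject H0; the data support H1.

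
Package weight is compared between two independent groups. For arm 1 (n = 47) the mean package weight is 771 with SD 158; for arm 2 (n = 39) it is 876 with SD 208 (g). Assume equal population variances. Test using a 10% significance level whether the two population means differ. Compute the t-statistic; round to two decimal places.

-2.66

Let group 1 = arm 1, group 2 = arm 2. H0: μ_1 = μ_2; H1: μ_1 ≠ μ_2 (two-sample pooled-variance t-test, two-sided).
s_p² = [(47−1)·158² + (39−1)·208²]/(47+39−2) = 33242.6
t = (771 − 876)/√[33242.6·(1/47 + 1/39)] = -2.66
df = n₁ + n₂ − 2 = 84
Two-sided p-value ≈ 0.009
Since p ≈ 0.009 < α = 0.1, reject H0; the data support H1.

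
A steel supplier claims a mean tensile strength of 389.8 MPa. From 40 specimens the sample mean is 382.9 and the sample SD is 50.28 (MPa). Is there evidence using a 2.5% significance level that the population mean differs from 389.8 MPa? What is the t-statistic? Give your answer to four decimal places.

H0: μ = 389.8; H1: μ ≠ 389.8 (one-sample t-test, two-sided).
t = (x̄ − μ₀)/(s/√n) = (382.9 − 389.8)/(50.28/√40) = -0.8679
df = n − 1 = 39
Two-sided p-value ≈ 0.3907
Since p ≈ 0.3907 > α = 0.025, fail to reject H0; the evidence is not statistically significant.

-0.8679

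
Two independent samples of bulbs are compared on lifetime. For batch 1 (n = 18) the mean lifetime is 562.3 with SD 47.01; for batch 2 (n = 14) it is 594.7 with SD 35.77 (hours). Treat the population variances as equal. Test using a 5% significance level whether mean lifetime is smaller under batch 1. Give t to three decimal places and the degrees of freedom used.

Let group 1 = batch 1, group 2 = batch 2. H0: μ_1 = μ_2; H1: μ_1 < μ_2 (two-sample pooled-variance t-test, left-tailed).
s_p² = [(18−1)·47.01² + (14−1)·35.77²]/(18+14−2) = 1806.75
t = (562.3 − 594.7)/√[1806.75·(1/18 + 1/14)] = -2.139
df = n₁ + n₂ − 2 = 30
p-value = P(T ≤ -2.139) ≈ 0.0203
Since p ≈ 0.0203 < α = 0.05, reject H0; the evidence is statistically significant.

t = -2.139, df = 30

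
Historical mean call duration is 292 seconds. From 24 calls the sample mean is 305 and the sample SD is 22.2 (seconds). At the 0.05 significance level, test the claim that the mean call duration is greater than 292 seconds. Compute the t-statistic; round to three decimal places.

H0: μ = 292; H1: μ > 292 (one-sample t-test, right-tailed).
t = (x̄ − μ₀)/(s/√n) = (305 − 292)/(22.2/√24) = 2.869
df = n − 1 = 23
p-value = P(T ≥ 2.869) ≈ 0.004
Since p ≈ 0.004 < α = 0.05, reject H0; the evidence is statistically significant.

2.869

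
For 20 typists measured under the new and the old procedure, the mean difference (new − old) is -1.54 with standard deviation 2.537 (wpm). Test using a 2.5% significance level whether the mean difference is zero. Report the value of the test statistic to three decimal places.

-2.715

H0: μ_d = 0; H1: μ_d ≠ 0 (paired t-test on the differences, two-sided).
t = d̄/(s_d/√n) = -1.54/(2.537/√20) = -2.715
df = n − 1 = 19
Two-sided p-value ≈ 0.0137
Since p ≈ 0.0137 < α = 0.025, reject H0; the data support H1.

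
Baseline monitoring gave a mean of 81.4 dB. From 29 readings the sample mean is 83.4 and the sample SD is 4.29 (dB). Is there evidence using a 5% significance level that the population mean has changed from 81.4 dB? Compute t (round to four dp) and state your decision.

H0: μ = 81.4; H1: μ ≠ 81.4 (one-sample t-test, two-sided).
t = (x̄ − μ₀)/(s/√n) = (83.4 − 81.4)/(4.29/√29) = 2.5106
df = n − 1 = 28
Two-sided p-value ≈ 0.0181
Since p ≈ 0.0181 < α = 0.05, reject H0; the evidence is statistically significant.

t = 2.5106; reject H0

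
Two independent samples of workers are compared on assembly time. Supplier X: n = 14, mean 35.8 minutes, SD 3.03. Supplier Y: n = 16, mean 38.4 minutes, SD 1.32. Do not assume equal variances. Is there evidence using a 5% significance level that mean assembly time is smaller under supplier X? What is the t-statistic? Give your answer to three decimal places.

Let group 1 = supplier X, group 2 = supplier Y. H0: μ_1 = μ_2; H1: μ_1 < μ_2 (Welch's two-sample t-test, left-tailed).
t = (x̄_1 − x̄_2)/√(s_1²/n_1 + s_2²/n_2) = (35.8 − 38.4)/√(3.03²/14 + 1.32²/16) = -2.973
Welch–Satterthwaite df ≈ 17.26
p-value = P(T ≤ -2.973) ≈ 0.0042
Since p ≈ 0.0042 < α = 0.05, reject H0; the data support H1.

-2.973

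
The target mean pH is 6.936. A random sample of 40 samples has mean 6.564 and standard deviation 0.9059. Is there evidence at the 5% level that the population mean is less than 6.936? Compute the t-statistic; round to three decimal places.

H0: μ = 6.936; H1: μ < 6.936 (one-sample t-test, left-tailed).
t = (x̄ − μ₀)/(s/√n) = (6.564 − 6.936)/(0.9059/√40) = -2.597
df = n − 1 = 39
p-value = P(T ≤ -2.597) ≈ 0.007
Since p ≈ 0.007 < α = 0.05, reject H0; the data support H1.

-2.597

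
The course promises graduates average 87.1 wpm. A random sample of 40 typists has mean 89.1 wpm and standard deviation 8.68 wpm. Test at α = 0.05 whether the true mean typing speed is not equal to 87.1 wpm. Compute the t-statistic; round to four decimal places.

1.4573

H0: μ = 87.1; H1: μ ≠ 87.1 (one-sample t-test, two-sided).
t = (x̄ − μ₀)/(s/√n) = (89.1 − 87.1)/(8.68/√40) = 1.4573
df = n − 1 = 39
Two-sided p-value ≈ 0.1530
Since p ≈ 0.1530 > α = 0.05, fail to reject H0; the evidence is not statistically significant.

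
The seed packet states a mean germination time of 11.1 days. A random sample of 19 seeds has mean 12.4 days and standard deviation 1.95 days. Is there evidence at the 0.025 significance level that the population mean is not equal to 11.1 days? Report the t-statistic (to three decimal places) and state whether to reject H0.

H0: μ = 11.1; H1: μ ≠ 11.1 (one-sample t-test, two-sided).
t = (x̄ − μ₀)/(s/√n) = (12.4 − 11.1)/(1.95/√19) = 2.906
df = n − 1 = 18
Two-sided p-value ≈ 0.009
Since p ≈ 0.009 < α = 0.025, reject H0; the data support H1.

t = 2.906; reject H0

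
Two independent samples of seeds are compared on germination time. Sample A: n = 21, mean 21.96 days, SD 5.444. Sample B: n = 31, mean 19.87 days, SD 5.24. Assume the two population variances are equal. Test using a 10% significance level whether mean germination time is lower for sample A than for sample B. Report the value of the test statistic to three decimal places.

1.389

Let group 1 = sample A, group 2 = sample B. H0: μ_1 = μ_2; H1: μ_1 < μ_2 (two-sample pooled-variance t-test, left-tailed).
s_p² = [(21−1)·5.444² + (31−1)·5.24²]/(21+31−2) = 28.3294
t = (21.96 − 19.87)/√[28.3294·(1/21 + 1/31)] = 1.389
df = n₁ + n₂ − 2 = 50
p-value = P(T ≤ 1.389) ≈ 0.9146
Since p ≈ 0.9146 > α = 0.1, fail to reject H0; the data do not provide sufficient evidence against H0.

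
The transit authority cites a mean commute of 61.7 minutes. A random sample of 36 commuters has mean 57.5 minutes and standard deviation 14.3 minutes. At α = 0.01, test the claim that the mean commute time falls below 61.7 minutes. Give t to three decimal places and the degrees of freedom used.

H0: μ = 61.7; H1: μ < 61.7 (one-sample t-test, left-tailed).
t = (x̄ − μ₀)/(s/√n) = (57.5 − 61.7)/(14.3/√36) = -1.762
df = n − 1 = 35
p-value = P(T ≤ -1.762) ≈ 0.0434
Since p ≈ 0.0434 > α = 0.01, fail to reject H0; the evidence is not statistically significant.

t = -1.762, df = 35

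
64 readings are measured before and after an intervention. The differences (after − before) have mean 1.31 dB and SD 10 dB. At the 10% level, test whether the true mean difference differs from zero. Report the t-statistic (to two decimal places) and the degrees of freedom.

H0: μ_d = 0; H1: μ_d ≠ 0 (paired t-test on the differences, two-sided).
t = d̄/(s_d/√n) = 1.31/(10/√64) = 1.05
df = n − 1 = 63
Two-sided p-value ≈ 0.2986
Since p ≈ 0.2986 > α = 0.1, fail to reject H0; the data do not provide sufficient evidence against H0.

t = 1.05, df = 63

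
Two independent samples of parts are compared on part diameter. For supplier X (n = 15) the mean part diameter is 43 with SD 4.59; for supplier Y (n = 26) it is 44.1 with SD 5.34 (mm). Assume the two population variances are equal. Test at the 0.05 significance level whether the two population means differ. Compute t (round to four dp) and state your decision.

Let group 1 = supplier X, group 2 = supplier Y. H0: μ_1 = μ_2; H1: μ_1 ≠ μ_2 (two-sample pooled-variance t-test, two-sided).
s_p² = [(15−1)·4.59² + (26−1)·5.34²]/(15+26−2) = 25.8421
t = (43 − 44.1)/√[25.8421·(1/15 + 1/26)] = -0.6674
df = n₁ + n₂ − 2 = 39
Two-sided p-value ≈ 0.5085
Since p ≈ 0.5085 > α = 0.05, fail to reject H0; the evidence is not statistically significant.

t = -0.6674; fail to reject H0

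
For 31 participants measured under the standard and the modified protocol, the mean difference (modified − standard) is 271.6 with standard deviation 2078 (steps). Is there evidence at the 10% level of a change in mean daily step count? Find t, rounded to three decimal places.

H0: μ_d = 0; H1: μ_d ≠ 0 (paired t-test on the differences, two-sided).
t = d̄/(s_d/√n) = 271.6/(2078/√31) = 0.728
df = n − 1 = 30
Two-sided p-value ≈ 0.472
Since p ≈ 0.472 > α = 0.1, fail to reject H0; the evidence is not statistically significant.

0.728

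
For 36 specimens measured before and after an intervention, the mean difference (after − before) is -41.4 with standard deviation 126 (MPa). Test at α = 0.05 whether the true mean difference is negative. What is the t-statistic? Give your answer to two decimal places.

H0: μ_d = 0; H1: μ_d < 0 (paired t-test on the differences, left-tailed).
t = d̄/(s_d/√n) = -41.4/(126/√36) = -1.97
df = n − 1 = 35
p-value = P(T ≤ -1.97) ≈ 0.0283
Since p ≈ 0.0283 < α = 0.05, reject H0; the data support H1.

-1.97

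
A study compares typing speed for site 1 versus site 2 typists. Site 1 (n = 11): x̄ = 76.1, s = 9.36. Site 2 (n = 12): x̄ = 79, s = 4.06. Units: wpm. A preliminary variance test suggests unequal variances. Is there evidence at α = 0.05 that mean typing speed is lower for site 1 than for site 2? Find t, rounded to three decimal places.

Let group 1 = site 1, group 2 = site 2. H0: μ_1 = μ_2; H1: μ_1 < μ_2 (Welch's two-sample t-test, left-tailed).
t = (x̄_1 − x̄_2)/√(s_1²/n_1 + s_2²/n_2) = (76.1 − 79)/√(9.36²/11 + 4.06²/12) = -0.949
Welch–Satterthwaite df ≈ 13.38
p-value = P(T ≤ -0.949) ≈ 0.1797
Since p ≈ 0.1797 > α = 0.05, fail to reject H0; the evidence is not statistically significant.

-0.949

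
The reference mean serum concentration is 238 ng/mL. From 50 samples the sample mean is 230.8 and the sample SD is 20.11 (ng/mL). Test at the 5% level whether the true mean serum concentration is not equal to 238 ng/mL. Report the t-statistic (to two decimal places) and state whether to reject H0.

t = -2.53; reject H0

H0: μ = 238; H1: μ ≠ 238 (one-sample t-test, two-sided).
t = (x̄ − μ₀)/(s/√n) = (230.8 − 238)/(20.11/√50) = -2.53
df = n − 1 = 49
Two-sided p-value ≈ 0.0146
Since p ≈ 0.0146 < α = 0.05, reject H0; the data support H1.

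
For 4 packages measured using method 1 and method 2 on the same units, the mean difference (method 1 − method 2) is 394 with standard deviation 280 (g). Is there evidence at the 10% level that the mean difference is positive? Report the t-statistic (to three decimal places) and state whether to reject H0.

H0: μ_d = 0; H1: μ_d > 0 (paired t-test on the differences, right-tailed).
t = d̄/(s_d/√n) = 394/(280/√4) = 2.814
df = n − 1 = 3
p-value = P(T ≥ 2.814) ≈ 0.034
Since p ≈ 0.034 < α = 0.1, reject H0; the evidence is statistically significant.

t = 2.814; reject H0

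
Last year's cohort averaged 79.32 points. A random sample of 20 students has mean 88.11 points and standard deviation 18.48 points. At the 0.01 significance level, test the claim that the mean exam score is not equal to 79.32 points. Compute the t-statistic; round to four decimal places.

2.1272

H0: μ = 79.32; H1: μ ≠ 79.32 (one-sample t-test, two-sided).
t = (x̄ − μ₀)/(s/√n) = (88.11 − 79.32)/(18.48/√20) = 2.1272
df = n − 1 = 19
Two-sided p-value ≈ 0.0467
Since p ≈ 0.0467 > α = 0.01, fail to reject H0; the evidence is not statistically significant.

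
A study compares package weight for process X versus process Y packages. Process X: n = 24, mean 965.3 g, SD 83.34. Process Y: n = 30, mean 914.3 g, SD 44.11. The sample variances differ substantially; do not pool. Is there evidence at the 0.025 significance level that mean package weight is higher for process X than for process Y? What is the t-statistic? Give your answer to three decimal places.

Let group 1 = process X, group 2 = process Y. H0: μ_1 = μ_2; H1: μ_1 > μ_2 (Welch's two-sample t-test, right-tailed).
t = (x̄_1 − x̄_2)/√(s_1²/n_1 + s_2²/n_2) = (965.3 − 914.3)/√(83.34²/24 + 44.11²/30) = 2.710
Welch–Satterthwaite df ≈ 33.14
p-value = P(T ≥ 2.710) ≈ 0.005
Since p ≈ 0.005 < α = 0.025, reject H0; the data support H1.

2.710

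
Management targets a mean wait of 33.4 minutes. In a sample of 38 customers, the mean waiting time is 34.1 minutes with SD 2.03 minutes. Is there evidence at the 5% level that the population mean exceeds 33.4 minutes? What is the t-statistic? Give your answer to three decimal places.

2.126

H0: μ = 33.4; H1: μ > 33.4 (one-sample t-test, right-tailed).
t = (x̄ − μ₀)/(s/√n) = (34.1 − 33.4)/(2.03/√38) = 2.126
df = n − 1 = 37
p-value = P(T ≥ 2.126) ≈ 0.020
Since p ≈ 0.020 < α = 0.05, reject H0; the data support H1.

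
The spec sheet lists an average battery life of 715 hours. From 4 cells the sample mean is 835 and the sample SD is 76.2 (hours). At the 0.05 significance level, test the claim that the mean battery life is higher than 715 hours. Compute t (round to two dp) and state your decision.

t = 3.15; reject H0

H0: μ = 715; H1: μ > 715 (one-sample t-test, right-tailed).
t = (x̄ − μ₀)/(s/√n) = (835 − 715)/(76.2/√4) = 3.15
df = n − 1 = 3
p-value = P(T ≥ 3.15) ≈ 0.0256
Since p ≈ 0.0256 < α = 0.05, reject H0; the evidence is statistically significant.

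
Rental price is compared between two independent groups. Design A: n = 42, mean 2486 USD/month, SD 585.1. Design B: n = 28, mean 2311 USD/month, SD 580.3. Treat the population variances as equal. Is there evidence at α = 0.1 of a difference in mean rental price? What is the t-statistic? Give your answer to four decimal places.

1.2299

Let group 1 = design A, group 2 = design B. H0: μ_1 = μ_2; H1: μ_1 ≠ μ_2 (two-sample pooled-variance t-test, two-sided).
s_p² = [(42−1)·585.1² + (28−1)·580.3²]/(42+28−2) = 340121
t = (2486 − 2311)/√[340121·(1/42 + 1/28)] = 1.2299
df = n₁ + n₂ − 2 = 68
Two-sided p-value ≈ 0.223
Since p ≈ 0.223 > α = 0.1, fail to reject H0; the data do not provide sufficient evidence against H0.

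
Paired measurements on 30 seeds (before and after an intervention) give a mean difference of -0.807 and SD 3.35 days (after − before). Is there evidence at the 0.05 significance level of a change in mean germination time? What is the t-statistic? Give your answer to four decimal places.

H0: μ_d = 0; H1: μ_d ≠ 0 (paired t-test on the differences, two-sided).
t = d̄/(s_d/√n) = -0.807/(3.35/√30) = -1.3194
df = n − 1 = 29
Two-sided p-value ≈ 0.1973
Since p ≈ 0.1973 > α = 0.05, fail to reject H0; the evidence is not statistically significant.

-1.3194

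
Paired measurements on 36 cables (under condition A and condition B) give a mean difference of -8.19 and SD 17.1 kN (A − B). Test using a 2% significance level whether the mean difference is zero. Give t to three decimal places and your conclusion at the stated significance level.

t = -2.874; reject H0

H0: μ_d = 0; H1: μ_d ≠ 0 (paired t-test on the differences, two-sided).
t = d̄/(s_d/√n) = -8.19/(17.1/√36) = -2.874
df = n − 1 = 35
Two-sided p-value ≈ 0.007
Since p ≈ 0.007 < α = 0.02, reject H0; the evidence is statistically significant.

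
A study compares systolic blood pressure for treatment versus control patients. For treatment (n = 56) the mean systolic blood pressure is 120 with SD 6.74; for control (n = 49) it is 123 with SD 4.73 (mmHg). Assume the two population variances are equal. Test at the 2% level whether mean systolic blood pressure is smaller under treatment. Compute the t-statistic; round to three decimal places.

Let group 1 = treatment, group 2 = control. H0: μ_1 = μ_2; H1: μ_1 < μ_2 (two-sample pooled-variance t-test, left-tailed).
s_p² = [(56−1)·6.74² + (49−1)·4.73²]/(56+49−2) = 34.6837
t = (120 − 123)/√[34.6837·(1/56 + 1/49)] = -2.604
df = n₁ + n₂ − 2 = 103
p-value = P(T ≤ -2.604) ≈ 0.0053
Since p ≈ 0.0053 < α = 0.02, reject H0; the data support H1.

-2.604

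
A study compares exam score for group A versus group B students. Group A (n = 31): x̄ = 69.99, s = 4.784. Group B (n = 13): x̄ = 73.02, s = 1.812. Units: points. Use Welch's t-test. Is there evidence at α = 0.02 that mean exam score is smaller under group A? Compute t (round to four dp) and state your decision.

Let group 1 = group A, group 2 = group B. H0: μ_1 = μ_2; H1: μ_1 < μ_2 (Welch's two-sample t-test, left-tailed).
t = (x̄_1 − x̄_2)/√(s_1²/n_1 + s_2²/n_2) = (69.99 − 73.02)/√(4.784²/31 + 1.812²/13) = -3.0440
Welch–Satterthwaite df ≈ 41.81
p-value = P(T ≤ -3.0440) ≈ 0.0020
Since p ≈ 0.0020 < α = 0.02, reject H0; the evidence is statistically significant.

t = -3.0440; reject H0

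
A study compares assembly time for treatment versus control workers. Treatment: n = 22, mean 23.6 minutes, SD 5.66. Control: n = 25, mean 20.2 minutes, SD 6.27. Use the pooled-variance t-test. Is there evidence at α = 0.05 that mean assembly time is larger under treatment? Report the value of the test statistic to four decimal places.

Let group 1 = treatment, group 2 = control. H0: μ_1 = μ_2; H1: μ_1 > μ_2 (two-sample pooled-variance t-test, right-tailed).
s_p² = [(22−1)·5.66² + (25−1)·6.27²]/(22+25−2) = 35.9168
t = (23.6 − 20.2)/√[35.9168·(1/22 + 1/25)] = 1.9407
df = n₁ + n₂ − 2 = 45
p-value = P(T ≥ 1.9407) ≈ 0.029
Since p ≈ 0.029 < α = 0.05, reject H0; the evidence is statistically significant.

1.9407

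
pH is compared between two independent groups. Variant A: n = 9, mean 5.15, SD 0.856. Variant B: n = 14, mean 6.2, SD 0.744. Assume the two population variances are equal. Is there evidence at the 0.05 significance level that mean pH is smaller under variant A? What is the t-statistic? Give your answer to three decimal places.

-3.117

Let group 1 = variant A, group 2 = variant B. H0: μ_1 = μ_2; H1: μ_1 < μ_2 (two-sample pooled-variance t-test, left-tailed).
s_p² = [(9−1)·0.856² + (14−1)·0.744²]/(9+14−2) = 0.621803
t = (5.15 − 6.2)/√[0.621803·(1/9 + 1/14)] = -3.117
df = n₁ + n₂ − 2 = 21
p-value = P(T ≤ -3.117) ≈ 0.003
Since p ≈ 0.003 < α = 0.05, reject H0; the data support H1.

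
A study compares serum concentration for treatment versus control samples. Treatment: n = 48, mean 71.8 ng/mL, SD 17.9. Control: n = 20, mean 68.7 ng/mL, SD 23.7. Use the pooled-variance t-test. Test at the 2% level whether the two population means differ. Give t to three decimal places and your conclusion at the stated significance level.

Let group 1 = treatment, group 2 = control. H0: μ_1 = μ_2; H1: μ_1 ≠ μ_2 (two-sample pooled-variance t-test, two-sided).
s_p² = [(48−1)·17.9² + (20−1)·23.7²]/(48+20−2) = 389.869
t = (71.8 − 68.7)/√[389.869·(1/48 + 1/20)] = 0.590
df = n₁ + n₂ − 2 = 66
Two-sided p-value ≈ 0.5573
Since p ≈ 0.5573 > α = 0.02, fail to reject H0; the evidence is not statistically significant.

t = 0.590; fail to reject H0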